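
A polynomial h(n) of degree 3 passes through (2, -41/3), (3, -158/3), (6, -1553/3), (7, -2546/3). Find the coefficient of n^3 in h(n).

Write h(n) = an^3 + bn^2 + cn + d. Substituting each data point gives a linear system:
  8a + 4b + 2c + d = -41/3
  27a + 9b + 3c + d = -158/3
  216a + 36b + 6c + d = -1553/3
  343a + 49b + 7c + d = -2546/3
Solving the system yields a = -3, b = 4, c = -2, d = -5/3.
So h(n) = -3n³ + 4n² - 2n - 5/3.
The leading coefficient is -3.

-3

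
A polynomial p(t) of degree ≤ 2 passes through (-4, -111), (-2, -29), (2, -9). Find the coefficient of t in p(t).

Write p(t) = at^2 + bt + c. Substituting each data point gives a linear system:
  16a - 4b + c = -111
  4a - 2b + c = -29
  4a + 2b + c = -9
Solving the system yields a = -6, b = 5, c = 5.
So p(t) = -6t^2 + 5t + 5.
The coefficient of t is 5.

5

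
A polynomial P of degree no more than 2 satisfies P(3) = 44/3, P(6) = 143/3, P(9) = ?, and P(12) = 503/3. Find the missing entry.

296/3

The 3 known points determine the degree-2 polynomial uniquely.
Write P(n) = an^2 + bn + c. Substituting each data point gives a linear system:
  9a + 3b + c = 44/3
  36a + 6b + c = 143/3
  144a + 12b + c = 503/3
Solving the system yields a = 1, b = 2, c = -1/3.
So P(n) = n^2 + 2n - 1/3.
Then P(9) = 296/3.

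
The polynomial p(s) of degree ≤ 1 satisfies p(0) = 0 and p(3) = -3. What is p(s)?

p(s) = -s

Write p(s) = as + b. Substituting each data point gives a linear system:
  b = 0
  3a + b = -3
Solving the system yields a = -1, b = 0.
So p(s) = -s.
Check: p(3) = -3. ✓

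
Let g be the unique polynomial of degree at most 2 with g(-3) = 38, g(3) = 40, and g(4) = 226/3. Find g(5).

Write g(s) = as^2 + bs + c. Substituting each data point gives a linear system:
  9a - 3b + c = 38
  9a + 3b + c = 40
  16a + 4b + c = 226/3
Solving the system yields a = 5, b = 1/3, c = -6.
So g(s) = 5s^2 + (1/3)s - 6.
Then g(5) = 362/3.

362/3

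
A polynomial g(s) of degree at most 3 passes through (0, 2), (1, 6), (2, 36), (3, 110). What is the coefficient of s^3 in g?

Write g(s) = as^3 + bs^2 + cs + d. Substituting each data point gives a linear system:
  d = 2
  a + b + c + d = 6
  8a + 4b + 2c + d = 36
  27a + 9b + 3c + d = 110
Solving the system yields a = 3, b = 4, c = -3, d = 2.
So g(s) = 3s^3 + 4s^2 - 3s + 2.
The leading coefficient is 3.

3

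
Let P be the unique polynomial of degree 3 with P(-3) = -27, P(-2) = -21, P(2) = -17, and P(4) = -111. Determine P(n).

P(n) = -n^3 - 4n^2 + 5n - 3

Using the Lagrange interpolation formula with nodes -3, -2, 2, 4:
  L_0(n) = (n + 2)(n - 2)(n - 4) / -35
  L_1(n) = (n + 3)(n - 2)(n - 4) / 24
  L_2(n) = (n + 3)(n + 2)(n - 4) / -40
  L_3(n) = (n + 3)(n + 2)(n - 2) / 84
Then P(n) = -27·L_0(n) - 21·L_1(n) - 17·L_2(n) - 111·L_3(n).
Expanding and collecting terms gives P(n) = -n^3 - 4n^2 + 5n - 3.
Check: P(2) = -17. ✓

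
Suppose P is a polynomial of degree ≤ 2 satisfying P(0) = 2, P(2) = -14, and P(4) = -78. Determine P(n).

Using the Lagrange interpolation formula with nodes 0, 2, 4:
  L_0(n) = (n - 2)(n - 4) / 8
  L_1(n) = n(n - 4) / -4
  L_2(n) = n(n - 2) / 8
Then P(n) = 2·L_0(n) - 14·L_1(n) - 78·L_2(n).
Expanding and collecting terms gives P(n) = -6n^2 + 4n + 2.
Check: P(0) = 2. ✓

P(n) = -6n^2 + 4n + 2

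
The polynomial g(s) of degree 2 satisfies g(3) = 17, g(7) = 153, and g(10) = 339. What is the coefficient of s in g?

-6

Write g(s) = as^2 + bs + c. Substituting each data point gives a linear system:
  9a + 3b + c = 17
  49a + 7b + c = 153
  100a + 10b + c = 339
Solving the system yields a = 4, b = -6, c = -1.
So g(s) = 4s^2 - 6s - 1.
The coefficient of s is -6.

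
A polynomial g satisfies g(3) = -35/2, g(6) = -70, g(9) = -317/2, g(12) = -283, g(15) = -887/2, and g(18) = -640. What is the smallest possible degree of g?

Forward differences of the values at t = 3, 6, 9, 12, 15, 18:
  g  : -35/2  -70  -317/2  -283  -887/2  -640
  Δ  : -105/2  -177/2  -249/2  -321/2  -393/2
  Δ^2: -36  -36  -36  -36
  Δ^3: 0  0  0
  Δ^4: 0  0
  Δ^5: 0
The second differences are constant (-36) and nonzero, while all higher differences vanish, so the minimal degree is 2.

2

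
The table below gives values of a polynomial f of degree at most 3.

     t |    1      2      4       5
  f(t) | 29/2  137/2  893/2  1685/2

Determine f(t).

f(t) = 6t^3 + 3t^2 + 3t + 5/2

Write f(t) = at^3 + bt^2 + ct + d. Substituting each data point gives a linear system:
  a + b + c + d = 29/2
  8a + 4b + 2c + d = 137/2
  64a + 16b + 4c + d = 893/2
  125a + 25b + 5c + d = 1685/2
Solving the system yields a = 6, b = 3, c = 3, d = 5/2.
So f(t) = 6t^3 + 3t^2 + 3t + 5/2.
Check: f(4) = 893/2. ✓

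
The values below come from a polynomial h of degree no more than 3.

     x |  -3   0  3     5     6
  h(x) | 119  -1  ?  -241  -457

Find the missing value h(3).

The 4 known points determine the degree-3 polynomial uniquely.
Write h(x) = ax^3 + bx^2 + cx + d. Substituting each data point gives a linear system:
  -27a + 9b - 3c + d = 119
  d = -1
  125a + 25b + 5c + d = -241
  216a + 36b + 6c + d = -457
Solving the system yields a = -3, b = 5, c = 2, d = -1.
So h(x) = -3x³ + 5x² + 2x - 1.
Then h(3) = -31.

-31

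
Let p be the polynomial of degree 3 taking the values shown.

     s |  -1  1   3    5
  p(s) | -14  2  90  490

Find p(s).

Using the Lagrange interpolation formula with nodes -1, 1, 3, 5:
  L_0(s) = (s - 1)(s - 3)(s - 5) / -48
  L_1(s) = (s + 1)(s - 3)(s - 5) / 16
  L_2(s) = (s + 1)(s - 1)(s - 5) / -16
  L_3(s) = (s + 1)(s - 1)(s - 3) / 48
Then p(s) = -14·L_0(s) + 2·L_1(s) + 90·L_2(s) + 490·L_3(s).
Expanding and collecting terms gives p(s) = 5s^3 - 6s^2 + 3s.
Check: p(1) = 2. ✓

p(s) = 5s^3 - 6s^2 + 3s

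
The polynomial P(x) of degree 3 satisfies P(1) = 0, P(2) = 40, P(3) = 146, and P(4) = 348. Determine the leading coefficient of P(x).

5

Write P(x) = ax^3 + bx^2 + cx + d. Substituting each data point gives a linear system:
  a + b + c + d = 0
  8a + 4b + 2c + d = 40
  27a + 9b + 3c + d = 146
  64a + 16b + 4c + d = 348
Solving the system yields a = 5, b = 3, c = -4, d = -4.
So P(x) = 5x^3 + 3x^2 - 4x - 4.
The leading coefficient is 5.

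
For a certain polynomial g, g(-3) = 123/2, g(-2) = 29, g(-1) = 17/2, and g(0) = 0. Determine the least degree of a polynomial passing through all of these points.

Forward differences of the values at n = -3, -2, -1, 0:
  g  : 123/2  29  17/2  0
  Δ  : -65/2  -41/2  -17/2
  Δ^2: 12  12
  Δ^3: 0
The second differences are constant (12) and nonzero, while all higher differences vanish, so the minimal degree is 2.

2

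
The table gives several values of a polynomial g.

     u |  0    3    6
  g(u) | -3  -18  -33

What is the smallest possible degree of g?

Forward differences of the values at u = 0, 3, 6:
  g  : -3  -18  -33
  Δ  : -15  -15
  Δ^2: 0
The first differences are constant (-15) and nonzero, while all higher differences vanish, so the minimal degree is 1.

1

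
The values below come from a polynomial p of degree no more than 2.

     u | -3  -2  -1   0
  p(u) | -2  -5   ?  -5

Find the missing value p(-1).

-6

On equispaced nodes a degree-2 polynomial has vanishing third forward difference, so
  - p(-3) + 3·p(-2) - 3·p(-1) + p(0) = 0.
Substituting the known values and solving for p(-1):
  -3·p(-1) = 18
  p(-1) = -6.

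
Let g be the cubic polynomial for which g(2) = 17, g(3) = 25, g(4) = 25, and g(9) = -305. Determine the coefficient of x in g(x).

2

Write g(x) = ax^3 + bx^2 + cx + d. Substituting each data point gives a linear system:
  8a + 4b + 2c + d = 17
  27a + 9b + 3c + d = 25
  64a + 16b + 4c + d = 25
  729a + 81b + 9c + d = -305
Solving the system yields a = -1, b = 5, c = 2, d = 1.
So g(x) = -x^3 + 5x^2 + 2x + 1.
The coefficient of x is 2.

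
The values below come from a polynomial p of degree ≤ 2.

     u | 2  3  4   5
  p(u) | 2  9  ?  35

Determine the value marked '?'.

20

The 3 known points determine the degree-2 polynomial uniquely.
Write p(u) = au^2 + bu + c. Substituting each data point gives a linear system:
  4a + 2b + c = 2
  9a + 3b + c = 9
  25a + 5b + c = 35
Solving the system yields a = 2, b = -3, c = 0.
So p(u) = 2u^2 - 3u.
Then p(4) = 20.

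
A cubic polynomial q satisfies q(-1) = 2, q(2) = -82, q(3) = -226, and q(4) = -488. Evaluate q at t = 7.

Write q(t) = at^3 + bt^2 + ct + d. Substituting each data point gives a linear system:
  -a + b - c + d = 2
  8a + 4b + 2c + d = -82
  27a + 9b + 3c + d = -226
  64a + 16b + 4c + d = -488
Solving the system yields a = -6, b = -5, c = -5, d = -4.
So q(t) = -6t^3 - 5t^2 - 5t - 4.
Then q(7) = -2342.

-2342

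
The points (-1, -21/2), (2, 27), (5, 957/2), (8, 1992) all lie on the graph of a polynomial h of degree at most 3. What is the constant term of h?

-4

Write h(u) = au^3 + bu^2 + cu + d. Substituting each data point gives a linear system:
  -a + b - c + d = -21/2
  8a + 4b + 2c + d = 27
  125a + 25b + 5c + d = 957/2
  512a + 64b + 8c + d = 1992
Solving the system yields a = 4, b = -1, c = 3/2, d = -4.
So h(u) = 4u^3 - u^2 + (3/2)u - 4.
The constant term is -4.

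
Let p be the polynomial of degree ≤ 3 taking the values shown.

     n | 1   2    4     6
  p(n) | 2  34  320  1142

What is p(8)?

2788

Write p(n) = an^3 + bn^2 + cn + d. Substituting each data point gives a linear system:
  a + b + c + d = 2
  8a + 4b + 2c + d = 34
  64a + 16b + 4c + d = 320
  216a + 36b + 6c + d = 1142
Solving the system yields a = 6, b = -5, c = 5, d = -4.
So p(n) = 6n³ - 5n² + 5n - 4.
Then p(8) = 2788.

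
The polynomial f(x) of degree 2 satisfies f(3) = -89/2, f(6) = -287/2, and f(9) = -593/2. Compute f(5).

Using the Lagrange interpolation formula with nodes 3, 6, 9:
  L_0(x) = (x - 6)(x - 9) / 18
  L_1(x) = (x - 3)(x - 9) / -9
  L_2(x) = (x - 3)(x - 6) / 18
Then f(x) = -89/2·L_0(x) - 287/2·L_1(x) - 593/2·L_2(x).
Expanding and collecting terms gives f(x) = -3x² - 6x + 1/2.
Evaluating at x = 5: f(5) = -209/2.

-209/2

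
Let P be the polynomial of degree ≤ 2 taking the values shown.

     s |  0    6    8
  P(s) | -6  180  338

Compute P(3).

Write P(s) = as^2 + bs + c. Substituting each data point gives a linear system:
  c = -6
  36a + 6b + c = 180
  64a + 8b + c = 338
Solving the system yields a = 6, b = -5, c = -6.
So P(s) = 6s^2 - 5s - 6.
Then P(3) = 33.

33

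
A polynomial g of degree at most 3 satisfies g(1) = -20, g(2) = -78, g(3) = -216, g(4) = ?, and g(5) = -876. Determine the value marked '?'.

-470

On equispaced nodes a degree-3 polynomial has vanishing fourth forward difference, so
  g(1) - 4·g(2) + 6·g(3) - 4·g(4) + g(5) = 0.
Substituting the known values and solving for g(4):
  -4·g(4) = 1880
  g(4) = -470.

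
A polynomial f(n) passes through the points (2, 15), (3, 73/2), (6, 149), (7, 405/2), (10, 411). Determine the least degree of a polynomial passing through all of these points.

2

Divided differences on the nodes 2, 3, 6, 7, 10:
  order 0: 15  73/2  149  405/2  411
  order 1: 43/2  75/2  107/2  139/2
  order 2: 4  4  4
  order 3: 0  0
  order 4: 0
The order-2 divided differences are all 4 (nonzero) and every higher order vanishes, so the data lies on a polynomial of degree exactly 2.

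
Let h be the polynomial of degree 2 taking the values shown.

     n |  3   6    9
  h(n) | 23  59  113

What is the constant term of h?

5

Write h(n) = an^2 + bn + c. Substituting each data point gives a linear system:
  9a + 3b + c = 23
  36a + 6b + c = 59
  81a + 9b + c = 113
Solving the system yields a = 1, b = 3, c = 5.
So h(n) = n² + 3n + 5.
The constant term is 5.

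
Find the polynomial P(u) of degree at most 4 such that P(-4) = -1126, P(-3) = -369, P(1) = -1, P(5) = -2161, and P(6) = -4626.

P(u) = -4u^4 + 2u^3 + 3u^2 + 4u - 6

Write P(u) = au^4 + bu^3 + cu^2 + du + e. Substituting each data point gives a linear system:
  256a - 64b + 16c - 4d + e = -1126
  81a - 27b + 9c - 3d + e = -369
  a + b + c + d + e = -1
  625a + 125b + 25c + 5d + e = -2161
  1296a + 216b + 36c + 6d + e = -4626
Solving the system yields a = -4, b = 2, c = 3, d = 4, e = -6.
So P(u) = -4u⁴ + 2u³ + 3u² + 4u - 6.
Check: P(6) = -4626. ✓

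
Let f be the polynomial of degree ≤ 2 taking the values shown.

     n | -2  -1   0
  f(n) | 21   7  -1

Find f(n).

f(n) = 3n^2 - 5n - 1

Write f(n) = an^2 + bn + c. Substituting each data point gives a linear system:
  4a - 2b + c = 21
  a - b + c = 7
  c = -1
Solving the system yields a = 3, b = -5, c = -1.
So f(n) = 3n² - 5n - 1.
Check: f(0) = -1. ✓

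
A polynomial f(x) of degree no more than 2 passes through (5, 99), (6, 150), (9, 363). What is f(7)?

Using the Lagrange interpolation formula with nodes 5, 6, 9:
  L_0(x) = (x - 6)(x - 9) / 4
  L_1(x) = (x - 5)(x - 9) / -3
  L_2(x) = (x - 5)(x - 6) / 12
Then f(x) = 99·L_0(x) + 150·L_1(x) + 363·L_2(x).
Expanding and collecting terms gives f(x) = 5x² - 4x - 6.
Evaluating at x = 7: f(7) = 211.

211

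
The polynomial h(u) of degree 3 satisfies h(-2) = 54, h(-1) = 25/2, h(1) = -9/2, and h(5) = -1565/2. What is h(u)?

h(u) = -6u^3 - u^2 - (5/2)u + 5

Write h(u) = au^3 + bu^2 + cu + d. Substituting each data point gives a linear system:
  -8a + 4b - 2c + d = 54
  -a + b - c + d = 25/2
  a + b + c + d = -9/2
  125a + 25b + 5c + d = -1565/2
Solving the system yields a = -6, b = -1, c = -5/2, d = 5.
So h(u) = -6u³ - u² - (5/2)u + 5.
Check: h(-1) = 25/2. ✓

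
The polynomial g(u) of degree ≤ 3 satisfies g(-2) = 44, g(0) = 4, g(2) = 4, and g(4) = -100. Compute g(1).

Forward differences of the values at u = -2, 0, 2, 4:
  g  : 44  4  4  -100
  Δ  : -40  0  -104
  Δ^2: 40  -104
  Δ^3: -144
The third differences are constant, confirming degree 3.
Interpolating (Newton forward form) and evaluating at u = 1 gives g(1) = 8.

8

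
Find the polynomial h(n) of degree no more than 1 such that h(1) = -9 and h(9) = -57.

h(n) = -6n - 3

Write h(n) = an + b. Substituting each data point gives a linear system:
  a + b = -9
  9a + b = -57
Solving the system yields a = -6, b = -3.
So h(n) = -6n - 3.
Check: h(9) = -57. ✓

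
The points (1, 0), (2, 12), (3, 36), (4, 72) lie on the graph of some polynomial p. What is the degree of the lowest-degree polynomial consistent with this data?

2

Forward differences of the values at t = 1, 2, 3, 4:
  p  : 0  12  36  72
  Δ  : 12  24  36
  Δ^2: 12  12
  Δ^3: 0
The second differences are constant (12) and nonzero, while all higher differences vanish, so the minimal degree is 2.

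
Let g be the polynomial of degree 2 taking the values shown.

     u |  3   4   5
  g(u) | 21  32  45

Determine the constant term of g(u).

Write g(u) = au^2 + bu + c. Substituting each data point gives a linear system:
  9a + 3b + c = 21
  16a + 4b + c = 32
  25a + 5b + c = 45
Solving the system yields a = 1, b = 4, c = 0.
So g(u) = u² + 4u.
The constant term is 0.

0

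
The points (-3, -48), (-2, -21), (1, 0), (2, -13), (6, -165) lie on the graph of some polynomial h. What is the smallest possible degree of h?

Divided differences on the nodes -3, -2, 1, 2, 6:
  order 0: -48  -21  0  -13  -165
  order 1: 27  7  -13  -38
  order 2: -5  -5  -5
  order 3: 0  0
  order 4: 0
The order-2 divided differences are all -5 (nonzero) and every higher order vanishes, so the data lies on a polynomial of degree exactly 2.

2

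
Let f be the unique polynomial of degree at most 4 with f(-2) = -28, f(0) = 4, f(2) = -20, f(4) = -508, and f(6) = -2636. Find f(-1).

-1/2

Forward differences of the values at x = -2, 0, 2, 4, 6:
  f  : -28  4  -20  -508  -2636
  Δ  : 32  -24  -488  -2128
  Δ^2: -56  -464  -1640
  Δ^3: -408  -1176
  Δ^4: -768
The fourth differences are constant, confirming degree 4.
Interpolating (Newton forward form) and evaluating at x = -1 gives f(-1) = -1/2.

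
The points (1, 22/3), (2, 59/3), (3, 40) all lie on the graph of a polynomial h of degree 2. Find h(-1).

20/3

Write h(x) = ax^2 + bx + c. Substituting each data point gives a linear system:
  a + b + c = 22/3
  4a + 2b + c = 59/3
  9a + 3b + c = 40
Solving the system yields a = 4, b = 1/3, c = 3.
So h(x) = 4x^2 + (1/3)x + 3.
Then h(-1) = 20/3.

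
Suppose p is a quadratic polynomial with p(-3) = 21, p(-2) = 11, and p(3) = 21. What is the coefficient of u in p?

Write p(u) = au^2 + bu + c. Substituting each data point gives a linear system:
  9a - 3b + c = 21
  4a - 2b + c = 11
  9a + 3b + c = 21
Solving the system yields a = 2, b = 0, c = 3.
So p(u) = 2u² + 3.
The coefficient of u is 0.

0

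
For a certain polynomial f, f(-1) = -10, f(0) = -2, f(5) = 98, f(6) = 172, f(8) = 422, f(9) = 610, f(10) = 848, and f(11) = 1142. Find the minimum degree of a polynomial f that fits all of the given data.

Divided differences on the nodes -1, 0, 5, 6, 8, 9, 10, 11:
  order 0: -10  -2  98  172  422  610  848  1142
  order 1: 8  20  74  125  188  238  294
  order 2: 2  9  17  21  25  28
  order 3: 1  1  1  1  1
  order 4: 0  0  0  0
  order 5: 0  0  0
  order 6: 0  0
  order 7: 0
The order-3 divided differences are all 1 (nonzero) and every higher order vanishes, so the data lies on a polynomial of degree exactly 3.

3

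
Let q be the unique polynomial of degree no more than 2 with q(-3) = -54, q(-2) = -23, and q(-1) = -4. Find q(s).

Write q(s) = as^2 + bs + c. Substituting each data point gives a linear system:
  9a - 3b + c = -54
  4a - 2b + c = -23
  a - b + c = -4
Solving the system yields a = -6, b = 1, c = 3.
So q(s) = -6s^2 + s + 3.
Check: q(-3) = -54. ✓

q(s) = -6s^2 + s + 3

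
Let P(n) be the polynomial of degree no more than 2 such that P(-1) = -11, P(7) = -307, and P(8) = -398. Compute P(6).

Using the Lagrange interpolation formula with nodes -1, 7, 8:
  L_0(n) = (n - 7)(n - 8) / 72
  L_1(n) = (n + 1)(n - 8) / -8
  L_2(n) = (n + 1)(n - 7) / 9
Then P(n) = -11·L_0(n) - 307·L_1(n) - 398·L_2(n).
Expanding and collecting terms gives P(n) = -6n² - n - 6.
Evaluating at n = 6: P(6) = -228.

-228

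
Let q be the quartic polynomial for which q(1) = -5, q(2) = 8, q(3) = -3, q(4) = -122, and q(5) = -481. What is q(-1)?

-7

Forward differences of the values at t = 1, 2, 3, 4, 5:
  q  : -5  8  -3  -122  -481
  Δ  : 13  -11  -119  -359
  Δ^2: -24  -108  -240
  Δ^3: -84  -132
  Δ^4: -48
The fourth differences are constant, confirming degree 4.
Interpolating (Newton forward form) and evaluating at t = -1 gives q(-1) = -7.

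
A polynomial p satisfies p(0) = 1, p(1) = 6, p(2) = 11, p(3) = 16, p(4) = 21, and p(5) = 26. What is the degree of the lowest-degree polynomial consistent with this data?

1

Forward differences of the values at n = 0, 1, 2, 3, 4, 5:
  p  : 1  6  11  16  21  26
  Δ  : 5  5  5  5  5
  Δ^2: 0  0  0  0
  Δ^3: 0  0  0
  Δ^4: 0  0
  Δ^5: 0
The first differences are constant (5) and nonzero, while all higher differences vanish, so the minimal degree is 1.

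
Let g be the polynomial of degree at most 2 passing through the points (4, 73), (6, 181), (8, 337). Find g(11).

Forward differences of the values at x = 4, 6, 8:
  g  : 73  181  337
  Δ  : 108  156
  Δ^2: 48
The second differences are constant, confirming degree 2.
Interpolating (Newton forward form) and evaluating at x = 11 gives g(11) = 661.

661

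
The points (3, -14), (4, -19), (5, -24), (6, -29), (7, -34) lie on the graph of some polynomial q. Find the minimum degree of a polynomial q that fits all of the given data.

Forward differences of the values at x = 3, 4, 5, 6, 7:
  q  : -14  -19  -24  -29  -34
  Δ  : -5  -5  -5  -5
  Δ^2: 0  0  0
  Δ^3: 0  0
  Δ^4: 0
The first differences are constant (-5) and nonzero, while all higher differences vanish, so the minimal degree is 1.

1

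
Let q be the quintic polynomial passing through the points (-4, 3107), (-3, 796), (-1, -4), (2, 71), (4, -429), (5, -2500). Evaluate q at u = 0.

Using the Lagrange interpolation formula with nodes -4, -3, -1, 2, 4, 5:
  L_0(u) = (u + 3)(u + 1)(u - 2)(u - 4)(u - 5) / -1296
  L_1(u) = (u + 4)(u + 1)(u - 2)(u - 4)(u - 5) / 560
  L_2(u) = (u + 4)(u + 3)(u - 2)(u - 4)(u - 5) / -540
  L_3(u) = (u + 4)(u + 3)(u + 1)(u - 4)(u - 5) / 540
  L_4(u) = (u + 4)(u + 3)(u + 1)(u - 2)(u - 5) / -560
  L_5(u) = (u + 4)(u + 3)(u + 1)(u - 2)(u - 4) / 1296
Then q(u) = 3107·L_0(u) + 796·L_1(u) - 4·L_2(u) + 71·L_3(u) - 429·L_4(u) - 2500·L_5(u).
Expanding and collecting terms gives q(u) = -2u^5 + 5u^4 + 4u^3 + 4u^2 + 6u - 5.
Evaluating at u = 0: q(0) = -5.

-5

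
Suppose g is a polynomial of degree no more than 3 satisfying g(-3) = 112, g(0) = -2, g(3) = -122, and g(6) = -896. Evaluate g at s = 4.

-826/3

Write g(s) = as^3 + bs^2 + cs + d. Substituting each data point gives a linear system:
  -27a + 9b - 3c + d = 112
  d = -2
  27a + 9b + 3c + d = -122
  216a + 36b + 6c + d = -896
Solving the system yields a = -4, b = -1/3, c = -3, d = -2.
So g(s) = -4s^3 - (1/3)s^2 - 3s - 2.
Then g(4) = -826/3.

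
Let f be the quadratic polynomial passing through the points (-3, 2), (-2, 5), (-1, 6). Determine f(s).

Write f(s) = as^2 + bs + c. Substituting each data point gives a linear system:
  9a - 3b + c = 2
  4a - 2b + c = 5
  a - b + c = 6
Solving the system yields a = -1, b = -2, c = 5.
So f(s) = -s^2 - 2s + 5.
Check: f(-2) = 5. ✓

f(s) = -s^2 - 2s + 5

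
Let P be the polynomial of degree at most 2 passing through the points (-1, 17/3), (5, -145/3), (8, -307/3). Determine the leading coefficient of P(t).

Write P(t) = at^2 + bt + c. Substituting each data point gives a linear system:
  a - b + c = 17/3
  25a + 5b + c = -145/3
  64a + 8b + c = -307/3
Solving the system yields a = -1, b = -5, c = 5/3.
So P(t) = -t^2 - 5t + 5/3.
The leading coefficient is -1.

-1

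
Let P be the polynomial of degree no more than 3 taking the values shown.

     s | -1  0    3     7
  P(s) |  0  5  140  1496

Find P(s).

Using the Lagrange interpolation formula with nodes -1, 0, 3, 7:
  L_0(s) = s(s - 3)(s - 7) / -32
  L_1(s) = (s + 1)(s - 3)(s - 7) / 21
  L_2(s) = (s + 1)s(s - 7) / -48
  L_3(s) = (s + 1)s(s - 3) / 224
Then P(s) = 0·L_0(s) + 5·L_1(s) + 140·L_2(s) + 1496·L_3(s).
Expanding and collecting terms gives P(s) = 4s³ + 2s² + 3s + 5.
Check: P(3) = 140. ✓

P(s) = 4s^3 + 2s^2 + 3s + 5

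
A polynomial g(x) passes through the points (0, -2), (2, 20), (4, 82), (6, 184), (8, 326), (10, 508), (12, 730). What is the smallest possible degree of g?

Forward differences of the values at x = 0, 2, 4, 6, 8, 10, 12:
  g  : -2  20  82  184  326  508  730
  Δ  : 22  62  102  142  182  222
  Δ^2: 40  40  40  40  40
  Δ^3: 0  0  0  0
  Δ^4: 0  0  0
  Δ^5: 0  0
  Δ^6: 0
The second differences are constant (40) and nonzero, while all higher differences vanish, so the minimal degree is 2.

2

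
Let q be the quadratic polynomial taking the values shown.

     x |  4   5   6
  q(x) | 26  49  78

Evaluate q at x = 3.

Forward differences of the values at x = 4, 5, 6:
  q  : 26  49  78
  Δ  : 23  29
  Δ^2: 6
The second differences are constant, confirming degree 2.
Interpolating (Newton forward form) and evaluating at x = 3 gives q(3) = 9.

9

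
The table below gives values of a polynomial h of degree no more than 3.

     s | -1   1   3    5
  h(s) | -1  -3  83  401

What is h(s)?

Using the Lagrange interpolation formula with nodes -1, 1, 3, 5:
  L_0(s) = (s - 1)(s - 3)(s - 5) / -48
  L_1(s) = (s + 1)(s - 3)(s - 5) / 16
  L_2(s) = (s + 1)(s - 1)(s - 5) / -16
  L_3(s) = (s + 1)(s - 1)(s - 3) / 48
Then h(s) = -1·L_0(s) - 3·L_1(s) + 83·L_2(s) + 401·L_3(s).
Expanding and collecting terms gives h(s) = 3s³ + 2s² - 4s - 4.
Check: h(-1) = -1. ✓

h(s) = 3s^3 + 2s^2 - 4s - 4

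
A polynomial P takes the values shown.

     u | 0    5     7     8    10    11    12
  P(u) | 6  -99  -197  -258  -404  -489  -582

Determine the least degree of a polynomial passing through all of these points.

Divided differences on the nodes 0, 5, 7, 8, 10, 11, 12:
  order 0: 6  -99  -197  -258  -404  -489  -582
  order 1: -21  -49  -61  -73  -85  -93
  order 2: -4  -4  -4  -4  -4
  order 3: 0  0  0  0
  order 4: 0  0  0
  order 5: 0  0
  order 6: 0
The order-2 divided differences are all -4 (nonzero) and every higher order vanishes, so the data lies on a polynomial of degree exactly 2.

2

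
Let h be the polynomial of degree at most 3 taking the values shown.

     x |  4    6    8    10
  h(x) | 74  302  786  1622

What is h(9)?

Using the Lagrange interpolation formula with nodes 4, 6, 8, 10:
  L_0(x) = (x - 6)(x - 8)(x - 10) / -48
  L_1(x) = (x - 4)(x - 8)(x - 10) / 16
  L_2(x) = (x - 4)(x - 6)(x - 10) / -16
  L_3(x) = (x - 4)(x - 6)(x - 8) / 48
Then h(x) = 74·L_0(x) + 302·L_1(x) + 786·L_2(x) + 1622·L_3(x).
Expanding and collecting terms gives h(x) = 2x³ - 4x² + 2x + 2.
Evaluating at x = 9: h(9) = 1154.

1154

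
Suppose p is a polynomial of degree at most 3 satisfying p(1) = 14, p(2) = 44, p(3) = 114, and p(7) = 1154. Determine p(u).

Write p(u) = au^3 + bu^2 + cu + d. Substituting each data point gives a linear system:
  a + b + c + d = 14
  8a + 4b + 2c + d = 44
  27a + 9b + 3c + d = 114
  343a + 49b + 7c + d = 1154
Solving the system yields a = 3, b = 2, c = 3, d = 6.
So p(u) = 3u³ + 2u² + 3u + 6.
Check: p(3) = 114. ✓

p(u) = 3u^3 + 2u^2 + 3u + 6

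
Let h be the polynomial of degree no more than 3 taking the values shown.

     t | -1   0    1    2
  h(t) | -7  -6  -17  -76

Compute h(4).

-482

Write h(t) = at^3 + bt^2 + ct + d. Substituting each data point gives a linear system:
  -a + b - c + d = -7
  d = -6
  a + b + c + d = -17
  8a + 4b + 2c + d = -76
Solving the system yields a = -6, b = -6, c = 1, d = -6.
So h(t) = -6t^3 - 6t^2 + t - 6.
Then h(4) = -482.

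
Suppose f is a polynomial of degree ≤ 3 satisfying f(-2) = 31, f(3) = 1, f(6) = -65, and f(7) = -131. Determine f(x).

f(x) = -x^3 + 5x^2 - 4x - 5

Write f(x) = ax^3 + bx^2 + cx + d. Substituting each data point gives a linear system:
  -8a + 4b - 2c + d = 31
  27a + 9b + 3c + d = 1
  216a + 36b + 6c + d = -65
  343a + 49b + 7c + d = -131
Solving the system yields a = -1, b = 5, c = -4, d = -5.
So f(x) = -x³ + 5x² - 4x - 5.
Check: f(6) = -65. ✓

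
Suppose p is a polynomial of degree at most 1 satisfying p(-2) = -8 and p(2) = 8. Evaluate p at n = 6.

24

Write p(n) = an + b. Substituting each data point gives a linear system:
  -2a + b = -8
  2a + b = 8
Solving the system yields a = 4, b = 0.
So p(n) = 4n.
Then p(6) = 24.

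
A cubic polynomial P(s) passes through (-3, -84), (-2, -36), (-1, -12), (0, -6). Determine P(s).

Using the Lagrange interpolation formula with nodes -3, -2, -1, 0:
  L_0(s) = (s + 2)(s + 1)s / -6
  L_1(s) = (s + 3)(s + 1)s / 2
  L_2(s) = (s + 3)(s + 2)s / -2
  L_3(s) = (s + 3)(s + 2)(s + 1) / 6
Then P(s) = -84·L_0(s) - 36·L_1(s) - 12·L_2(s) - 6·L_3(s).
Expanding and collecting terms gives P(s) = s^3 - 6s^2 - s - 6.
Check: P(-1) = -12. ✓

P(s) = s^3 - 6s^2 - s - 6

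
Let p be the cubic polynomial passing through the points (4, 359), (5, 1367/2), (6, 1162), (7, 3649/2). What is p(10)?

5216

Forward differences of the values at t = 4, 5, 6, 7:
  p  : 359  1367/2  1162  3649/2
  Δ  : 649/2  957/2  1325/2
  Δ^2: 154  184
  Δ^3: 30
The third differences are constant, confirming degree 3.
Interpolating (Newton forward form) and evaluating at t = 10 gives p(10) = 5216.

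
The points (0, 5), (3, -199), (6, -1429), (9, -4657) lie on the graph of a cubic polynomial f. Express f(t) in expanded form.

f(t) = -6t^3 - 3t^2 - 5t + 5

Write f(t) = at^3 + bt^2 + ct + d. Substituting each data point gives a linear system:
  d = 5
  27a + 9b + 3c + d = -199
  216a + 36b + 6c + d = -1429
  729a + 81b + 9c + d = -4657
Solving the system yields a = -6, b = -3, c = -5, d = 5.
So f(t) = -6t^3 - 3t^2 - 5t + 5.
Check: f(6) = -1429. ✓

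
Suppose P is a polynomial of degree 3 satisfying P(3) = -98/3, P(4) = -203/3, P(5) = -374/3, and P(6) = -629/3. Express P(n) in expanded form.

Using the Lagrange interpolation formula with nodes 3, 4, 5, 6:
  L_0(n) = (n - 4)(n - 5)(n - 6) / -6
  L_1(n) = (n - 3)(n - 5)(n - 6) / 2
  L_2(n) = (n - 3)(n - 4)(n - 6) / -2
  L_3(n) = (n - 3)(n - 4)(n - 5) / 6
Then P(n) = -98/3·L_0(n) - 203/3·L_1(n) - 374/3·L_2(n) - 629/3·L_3(n).
Expanding and collecting terms gives P(n) = -n³ + n² - 5n + 1/3.
Check: P(6) = -629/3. ✓

P(n) = -n^3 + n^2 - 5n + 1/3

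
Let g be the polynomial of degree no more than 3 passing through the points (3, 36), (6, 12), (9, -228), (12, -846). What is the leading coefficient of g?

-1

Write g(s) = as^3 + bs^2 + cs + d. Substituting each data point gives a linear system:
  27a + 9b + 3c + d = 36
  216a + 36b + 6c + d = 12
  729a + 81b + 9c + d = -228
  1728a + 144b + 12c + d = -846
Solving the system yields a = -1, b = 6, c = 1, d = 6.
So g(s) = -s^3 + 6s^2 + s + 6.
The leading coefficient is -1.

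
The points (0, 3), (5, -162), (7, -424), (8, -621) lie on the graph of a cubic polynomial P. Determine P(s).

Write P(s) = as^3 + bs^2 + cs + d. Substituting each data point gives a linear system:
  d = 3
  125a + 25b + 5c + d = -162
  343a + 49b + 7c + d = -424
  512a + 64b + 8c + d = -621
Solving the system yields a = -1, b = -2, c = 2, d = 3.
So P(s) = -s^3 - 2s^2 + 2s + 3.
Check: P(0) = 3. ✓

P(s) = -s^3 - 2s^2 + 2s + 3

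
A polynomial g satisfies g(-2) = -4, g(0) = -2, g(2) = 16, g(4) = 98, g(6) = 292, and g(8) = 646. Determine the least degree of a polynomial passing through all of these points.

Forward differences of the values at t = -2, 0, 2, 4, 6, 8:
  g  : -4  -2  16  98  292  646
  Δ  : 2  18  82  194  354
  Δ^2: 16  64  112  160
  Δ^3: 48  48  48
  Δ^4: 0  0
  Δ^5: 0
The third differences are constant (48) and nonzero, while all higher differences vanish, so the minimal degree is 3.

3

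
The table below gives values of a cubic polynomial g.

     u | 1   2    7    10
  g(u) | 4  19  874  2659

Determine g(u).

Write g(u) = au^3 + bu^2 + cu + d. Substituting each data point gives a linear system:
  a + b + c + d = 4
  8a + 4b + 2c + d = 19
  343a + 49b + 7c + d = 874
  1000a + 100b + 10c + d = 2659
Solving the system yields a = 3, b = -4, c = 6, d = -1.
So g(u) = 3u^3 - 4u^2 + 6u - 1.
Check: g(10) = 2659. ✓

g(u) = 3u^3 - 4u^2 + 6u - 1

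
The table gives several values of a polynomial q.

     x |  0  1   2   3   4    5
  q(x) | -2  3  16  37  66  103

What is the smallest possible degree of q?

2

Forward differences of the values at x = 0, 1, 2, 3, 4, 5:
  q  : -2  3  16  37  66  103
  Δ  : 5  13  21  29  37
  Δ^2: 8  8  8  8
  Δ^3: 0  0  0
  Δ^4: 0  0
  Δ^5: 0
The second differences are constant (8) and nonzero, while all higher differences vanish, so the minimal degree is 2.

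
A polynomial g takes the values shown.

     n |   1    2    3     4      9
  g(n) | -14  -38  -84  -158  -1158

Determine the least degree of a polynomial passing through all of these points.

Divided differences on the nodes 1, 2, 3, 4, 9:
  order 0: -14  -38  -84  -158  -1158
  order 1: -24  -46  -74  -200
  order 2: -11  -14  -21
  order 3: -1  -1
  order 4: 0
The order-3 divided differences are all -1 (nonzero) and every higher order vanishes, so the data lies on a polynomial of degree exactly 3.

3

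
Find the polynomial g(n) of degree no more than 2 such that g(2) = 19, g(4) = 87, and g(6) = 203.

g(n) = 6n^2 - 2n - 1

Write g(n) = an^2 + bn + c. Substituting each data point gives a linear system:
  4a + 2b + c = 19
  16a + 4b + c = 87
  36a + 6b + c = 203
Solving the system yields a = 6, b = -2, c = -1.
So g(n) = 6n^2 - 2n - 1.
Check: g(2) = 19. ✓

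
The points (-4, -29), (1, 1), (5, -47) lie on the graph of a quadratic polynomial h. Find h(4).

Write h(t) = at^2 + bt + c. Substituting each data point gives a linear system:
  16a - 4b + c = -29
  a + b + c = 1
  25a + 5b + c = -47
Solving the system yields a = -2, b = 0, c = 3.
So h(t) = -2t^2 + 3.
Then h(4) = -29.

-29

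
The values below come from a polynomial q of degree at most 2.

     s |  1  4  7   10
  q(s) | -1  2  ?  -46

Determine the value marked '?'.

-13

On equispaced nodes a degree-2 polynomial has vanishing third forward difference, so
  - q(1) + 3·q(4) - 3·q(7) + q(10) = 0.
Substituting the known values and solving for q(7):
  -3·q(7) = 39
  q(7) = -13.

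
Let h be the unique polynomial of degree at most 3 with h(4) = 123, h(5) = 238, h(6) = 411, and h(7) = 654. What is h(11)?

Forward differences of the values at u = 4, 5, 6, 7:
  h  : 123  238  411  654
  Δ  : 115  173  243
  Δ^2: 58  70
  Δ^3: 12
The third differences are constant, confirming degree 3.
Interpolating (Newton forward form) and evaluating at u = 11 gives h(11) = 2566.

2566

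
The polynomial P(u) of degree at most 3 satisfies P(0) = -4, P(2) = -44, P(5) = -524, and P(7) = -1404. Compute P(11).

Write P(u) = au^3 + bu^2 + cu + d. Substituting each data point gives a linear system:
  d = -4
  8a + 4b + 2c + d = -44
  125a + 25b + 5c + d = -524
  343a + 49b + 7c + d = -1404
Solving the system yields a = -4, b = 0, c = -4, d = -4.
So P(u) = -4u^3 - 4u - 4.
Then P(11) = -5372.

-5372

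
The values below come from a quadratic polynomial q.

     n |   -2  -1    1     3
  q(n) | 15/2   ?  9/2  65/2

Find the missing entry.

1/2

The 3 known points determine the degree-2 polynomial uniquely.
Write q(n) = an^2 + bn + c. Substituting each data point gives a linear system:
  4a - 2b + c = 15/2
  a + b + c = 9/2
  9a + 3b + c = 65/2
Solving the system yields a = 3, b = 2, c = -1/2.
So q(n) = 3n^2 + 2n - 1/2.
Then q(-1) = 1/2.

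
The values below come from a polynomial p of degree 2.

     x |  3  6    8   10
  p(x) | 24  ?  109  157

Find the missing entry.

The 3 known points determine the degree-2 polynomial uniquely.
Write p(x) = ax^2 + bx + c. Substituting each data point gives a linear system:
  9a + 3b + c = 24
  64a + 8b + c = 109
  100a + 10b + c = 157
Solving the system yields a = 1, b = 6, c = -3.
So p(x) = x^2 + 6x - 3.
Then p(6) = 69.

69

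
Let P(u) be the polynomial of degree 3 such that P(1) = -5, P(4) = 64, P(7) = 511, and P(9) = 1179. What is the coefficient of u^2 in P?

-3

Write P(u) = au^3 + bu^2 + cu + d. Substituting each data point gives a linear system:
  a + b + c + d = -5
  64a + 16b + 4c + d = 64
  343a + 49b + 7c + d = 511
  729a + 81b + 9c + d = 1179
Solving the system yields a = 2, b = -3, c = -4, d = 0.
So P(u) = 2u^3 - 3u^2 - 4u.
The coefficient of u^2 is -3.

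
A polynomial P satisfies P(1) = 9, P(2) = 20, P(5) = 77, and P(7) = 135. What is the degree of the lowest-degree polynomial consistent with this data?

2

Divided differences on the nodes 1, 2, 5, 7:
  order 0: 9  20  77  135
  order 1: 11  19  29
  order 2: 2  2
  order 3: 0
The order-2 divided differences are all 2 (nonzero) and every higher order vanishes, so the data lies on a polynomial of degree exactly 2.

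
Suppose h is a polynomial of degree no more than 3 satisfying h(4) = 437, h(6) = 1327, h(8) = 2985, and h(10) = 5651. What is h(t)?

h(t) = 5t^3 + 6t^2 + 5t + 1

Using the Lagrange interpolation formula with nodes 4, 6, 8, 10:
  L_0(t) = (t - 6)(t - 8)(t - 10) / -48
  L_1(t) = (t - 4)(t - 8)(t - 10) / 16
  L_2(t) = (t - 4)(t - 6)(t - 10) / -16
  L_3(t) = (t - 4)(t - 6)(t - 8) / 48
Then h(t) = 437·L_0(t) + 1327·L_1(t) + 2985·L_2(t) + 5651·L_3(t).
Expanding and collecting terms gives h(t) = 5t³ + 6t² + 5t + 1.
Check: h(6) = 1327. ✓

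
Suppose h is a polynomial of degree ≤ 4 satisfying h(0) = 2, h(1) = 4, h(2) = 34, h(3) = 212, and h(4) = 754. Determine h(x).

h(x) = 4x^4 - 4x^3 - 2x^2 + 4x + 2

Using the Lagrange interpolation formula with nodes 0, 1, 2, 3, 4:
  L_0(x) = (x - 1)(x - 2)(x - 3)(x - 4) / 24
  L_1(x) = x(x - 2)(x - 3)(x - 4) / -6
  L_2(x) = x(x - 1)(x - 3)(x - 4) / 4
  L_3(x) = x(x - 1)(x - 2)(x - 4) / -6
  L_4(x) = x(x - 1)(x - 2)(x - 3) / 24
Then h(x) = 2·L_0(x) + 4·L_1(x) + 34·L_2(x) + 212·L_3(x) + 754·L_4(x).
Expanding and collecting terms gives h(x) = 4x^4 - 4x^3 - 2x^2 + 4x + 2.
Check: h(1) = 4. ✓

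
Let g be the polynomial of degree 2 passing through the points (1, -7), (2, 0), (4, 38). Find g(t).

Using the Lagrange interpolation formula with nodes 1, 2, 4:
  L_0(t) = (t - 2)(t - 4) / 3
  L_1(t) = (t - 1)(t - 4) / -2
  L_2(t) = (t - 1)(t - 2) / 6
Then g(t) = -7·L_0(t) + 0·L_1(t) + 38·L_2(t).
Expanding and collecting terms gives g(t) = 4t² - 5t - 6.
Check: g(4) = 38. ✓

g(t) = 4t^2 - 5t - 6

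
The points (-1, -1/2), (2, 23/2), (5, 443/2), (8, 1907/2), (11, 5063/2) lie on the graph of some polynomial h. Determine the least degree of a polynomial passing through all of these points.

Forward differences of the values at t = -1, 2, 5, 8, 11:
  h  : -1/2  23/2  443/2  1907/2  5063/2
  Δ  : 12  210  732  1578
  Δ^2: 198  522  846
  Δ^3: 324  324
  Δ^4: 0
The third differences are constant (324) and nonzero, while all higher differences vanish, so the minimal degree is 3.

3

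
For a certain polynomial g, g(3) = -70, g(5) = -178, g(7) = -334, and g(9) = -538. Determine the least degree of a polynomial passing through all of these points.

2

Forward differences of the values at s = 3, 5, 7, 9:
  g  : -70  -178  -334  -538
  Δ  : -108  -156  -204
  Δ^2: -48  -48
  Δ^3: 0
The second differences are constant (-48) and nonzero, while all higher differences vanish, so the minimal degree is 2.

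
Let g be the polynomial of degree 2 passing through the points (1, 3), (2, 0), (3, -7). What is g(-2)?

-12

Using the Lagrange interpolation formula with nodes 1, 2, 3:
  L_0(n) = (n - 2)(n - 3) / 2
  L_1(n) = (n - 1)(n - 3) / -1
  L_2(n) = (n - 1)(n - 2) / 2
Then g(n) = 3·L_0(n) + 0·L_1(n) - 7·L_2(n).
Expanding and collecting terms gives g(n) = -2n² + 3n + 2.
Evaluating at n = -2: g(-2) = -12.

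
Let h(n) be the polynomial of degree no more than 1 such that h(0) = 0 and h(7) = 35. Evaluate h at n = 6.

Write h(n) = an + b. Substituting each data point gives a linear system:
  b = 0
  7a + b = 35
Solving the system yields a = 5, b = 0.
So h(n) = 5n.
Then h(6) = 30.

30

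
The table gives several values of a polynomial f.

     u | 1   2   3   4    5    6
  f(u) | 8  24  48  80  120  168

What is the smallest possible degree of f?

Forward differences of the values at u = 1, 2, 3, 4, 5, 6:
  f  : 8  24  48  80  120  168
  Δ  : 16  24  32  40  48
  Δ^2: 8  8  8  8
  Δ^3: 0  0  0
  Δ^4: 0  0
  Δ^5: 0
The second differences are constant (8) and nonzero, while all higher differences vanish, so the minimal degree is 2.

2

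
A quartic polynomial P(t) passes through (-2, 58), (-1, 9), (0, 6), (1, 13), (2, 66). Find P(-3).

Write P(t) = at^4 + bt^3 + ct^2 + dt + e. Substituting each data point gives a linear system:
  16a - 8b + 4c - 2d + e = 58
  a - b + c - d + e = 9
  e = 6
  a + b + c + d + e = 13
  16a + 8b + 4c + 2d + e = 66
Solving the system yields a = 3, b = 0, c = 2, d = 2, e = 6.
So P(t) = 3t^4 + 2t^2 + 2t + 6.
Then P(-3) = 261.

261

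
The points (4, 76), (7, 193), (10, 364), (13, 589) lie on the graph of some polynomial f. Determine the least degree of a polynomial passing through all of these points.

Forward differences of the values at n = 4, 7, 10, 13:
  f  : 76  193  364  589
  Δ  : 117  171  225
  Δ^2: 54  54
  Δ^3: 0
The second differences are constant (54) and nonzero, while all higher differences vanish, so the minimal degree is 2.

2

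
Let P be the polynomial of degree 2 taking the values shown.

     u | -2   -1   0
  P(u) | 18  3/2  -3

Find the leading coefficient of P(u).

Write P(u) = au^2 + bu + c. Substituting each data point gives a linear system:
  4a - 2b + c = 18
  a - b + c = 3/2
  c = -3
Solving the system yields a = 6, b = 3/2, c = -3.
So P(u) = 6u^2 + (3/2)u - 3.
The leading coefficient is 6.

6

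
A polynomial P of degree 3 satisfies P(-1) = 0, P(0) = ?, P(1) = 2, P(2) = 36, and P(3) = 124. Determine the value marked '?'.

-2

On equispaced nodes a degree-3 polynomial has vanishing fourth forward difference, so
  P(-1) - 4·P(0) + 6·P(1) - 4·P(2) + P(3) = 0.
Substituting the known values and solving for P(0):
  -4·P(0) = 8
  P(0) = -2.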